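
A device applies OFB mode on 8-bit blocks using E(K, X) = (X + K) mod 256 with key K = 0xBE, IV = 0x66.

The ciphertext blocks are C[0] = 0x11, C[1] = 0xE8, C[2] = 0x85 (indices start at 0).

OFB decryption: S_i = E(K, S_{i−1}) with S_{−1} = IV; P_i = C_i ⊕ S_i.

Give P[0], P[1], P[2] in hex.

P[0] = 0x35, P[1] = 0x0A, P[2] = 0x25

P[0]: S = E(K, 0x66) = 0x24; 0x11 ⊕ 0x24 = 0x35.
P[1]: S = E(K, 0x24) = 0xE2; 0xE8 ⊕ 0xE2 = 0x0A.
P[2]: S = E(K, 0xE2) = 0xA0; 0x85 ⊕ 0xA0 = 0x25.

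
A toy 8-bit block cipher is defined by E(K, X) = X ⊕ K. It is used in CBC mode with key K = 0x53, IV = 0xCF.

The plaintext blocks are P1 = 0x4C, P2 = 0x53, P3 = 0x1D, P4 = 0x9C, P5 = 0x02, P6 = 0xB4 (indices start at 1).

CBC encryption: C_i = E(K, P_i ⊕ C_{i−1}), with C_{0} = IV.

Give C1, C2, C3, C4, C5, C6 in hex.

C1 = 0xD0, C2 = 0xD0, C3 = 0x9E, C4 = 0x51, C5 = 0x00, C6 = 0xE7

C1: P1 ⊕ 0xCF = 0x83; E(K, 0x83) = 0xD0.
C2: P2 ⊕ 0xD0 = 0x83; E(K, 0x83) = 0xD0.
C3: P3 ⊕ 0xD0 = 0xCD; E(K, 0xCD) = 0x9E.
C4: P4 ⊕ 0x9E = 0x02; E(K, 0x02) = 0x51.
C5: P5 ⊕ 0x51 = 0x53; E(K, 0x53) = 0x00.
C6: P6 ⊕ 0x00 = 0xB4; E(K, 0xB4) = 0xE7.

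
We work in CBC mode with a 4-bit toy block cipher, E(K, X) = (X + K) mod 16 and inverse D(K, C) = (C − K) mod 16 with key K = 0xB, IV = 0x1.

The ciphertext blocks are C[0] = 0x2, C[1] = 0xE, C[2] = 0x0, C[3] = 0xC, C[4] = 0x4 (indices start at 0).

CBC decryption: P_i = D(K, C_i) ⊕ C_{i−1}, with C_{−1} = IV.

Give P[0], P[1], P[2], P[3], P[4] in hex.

P[0]: D(K, 0x2) = 0x7; 0x7 ⊕ 0x1 = 0x6.
P[1]: D(K, 0xE) = 0x3; 0x3 ⊕ 0x2 = 0x1.
P[2]: D(K, 0x0) = 0x5; 0x5 ⊕ 0xE = 0xB.
P[3]: D(K, 0xC) = 0x1; 0x1 ⊕ 0x0 = 0x1.
P[4]: D(K, 0x4) = 0x9; 0x9 ⊕ 0xC = 0x5.

P[0] = 0x6, P[1] = 0x1, P[2] = 0xB, P[3] = 0x1, P[4] = 0x5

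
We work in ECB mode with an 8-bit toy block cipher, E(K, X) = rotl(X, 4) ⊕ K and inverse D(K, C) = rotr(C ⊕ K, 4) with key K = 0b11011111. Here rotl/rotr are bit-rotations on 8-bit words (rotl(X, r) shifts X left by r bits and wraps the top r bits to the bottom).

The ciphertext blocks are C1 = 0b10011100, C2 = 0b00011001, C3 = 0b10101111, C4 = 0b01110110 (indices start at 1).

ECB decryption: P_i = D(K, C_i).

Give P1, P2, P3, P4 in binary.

P1: D(K, 0b10011100) = 0b00110100.
P2: D(K, 0b00011001) = 0b01101100.
P3: D(K, 0b10101111) = 0b00000111.
P4: D(K, 0b01110110) = 0b10011010.

P1 = 0b00110100, P2 = 0b01101100, P3 = 0b00000111, P4 = 0b10011010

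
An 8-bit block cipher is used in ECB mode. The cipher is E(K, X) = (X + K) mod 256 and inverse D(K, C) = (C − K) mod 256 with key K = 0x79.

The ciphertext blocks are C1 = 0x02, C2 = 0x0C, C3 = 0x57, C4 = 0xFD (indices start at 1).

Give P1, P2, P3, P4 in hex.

P1 = 0x89, P2 = 0x93, P3 = 0xDE, P4 = 0x84

ECB decryption: P_i = D(K, C_i).
P1: D(K, 0x02) = 0x89.
P2: D(K, 0x0C) = 0x93.
P3: D(K, 0x57) = 0xDE.
P4: D(K, 0xFD) = 0x84.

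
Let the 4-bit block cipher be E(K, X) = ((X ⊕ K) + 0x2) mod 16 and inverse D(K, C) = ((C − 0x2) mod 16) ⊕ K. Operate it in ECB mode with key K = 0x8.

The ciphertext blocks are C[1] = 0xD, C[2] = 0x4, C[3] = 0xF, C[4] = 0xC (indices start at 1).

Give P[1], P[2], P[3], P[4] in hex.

ECB decryption: P_i = D(K, C_i).
P[1]: D(K, 0xD) = 0x3.
P[2]: D(K, 0x4) = 0xA.
P[3]: D(K, 0xF) = 0x5.
P[4]: D(K, 0xC) = 0x2.

P[1] = 0x3, P[2] = 0xA, P[3] = 0x5, P[4] = 0x2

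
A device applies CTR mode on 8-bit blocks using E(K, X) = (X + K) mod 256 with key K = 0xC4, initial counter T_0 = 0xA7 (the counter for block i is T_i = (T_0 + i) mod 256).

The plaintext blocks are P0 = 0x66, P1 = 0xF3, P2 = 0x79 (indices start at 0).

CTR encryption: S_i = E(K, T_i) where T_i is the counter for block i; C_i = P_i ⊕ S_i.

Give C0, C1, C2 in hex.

C0 = 0x0D, C1 = 0x9F, C2 = 0x14

C0: T = 0xA7, S = E(K, T) = 0x6B; 0x66 ⊕ 0x6B = 0x0D.
C1: T = 0xA8, S = E(K, T) = 0x6C; 0xF3 ⊕ 0x6C = 0x9F.
C2: T = 0xA9, S = E(K, T) = 0x6D; 0x79 ⊕ 0x6D = 0x14.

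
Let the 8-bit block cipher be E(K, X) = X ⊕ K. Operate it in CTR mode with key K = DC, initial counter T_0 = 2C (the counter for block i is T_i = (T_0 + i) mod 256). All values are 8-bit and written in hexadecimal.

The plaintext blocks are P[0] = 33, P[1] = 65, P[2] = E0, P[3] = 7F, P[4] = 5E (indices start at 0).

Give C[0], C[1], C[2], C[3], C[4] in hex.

CTR encryption: S_i = E(K, T_i) where T_i is the counter for block i; C_i = P_i ⊕ S_i.
C[0]: T = 2C, S = E(K, T) = F0; 33 ⊕ F0 = C3.
C[1]: T = 2D, S = E(K, T) = F1; 65 ⊕ F1 = 94.
C[2]: T = 2E, S = E(K, T) = F2; E0 ⊕ F2 = 12.
C[3]: T = 2F, S = E(K, T) = F3; 7F ⊕ F3 = 8C.
C[4]: T = 30, S = E(K, T) = EC; 5E ⊕ EC = B2.

C[0] = C3, C[1] = 94, C[2] = 12, C[3] = 8C, C[4] = B2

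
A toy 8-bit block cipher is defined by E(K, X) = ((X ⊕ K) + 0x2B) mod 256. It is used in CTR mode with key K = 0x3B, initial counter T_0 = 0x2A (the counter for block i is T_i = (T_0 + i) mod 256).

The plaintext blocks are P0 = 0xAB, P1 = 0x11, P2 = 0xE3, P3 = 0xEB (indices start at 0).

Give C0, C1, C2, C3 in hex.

C0 = 0x97, C1 = 0x2A, C2 = 0xA1, C3 = 0xAA

CTR encryption: S_i = E(K, T_i) where T_i is the counter for block i; C_i = P_i ⊕ S_i.
C0: T = 0x2A, S = E(K, T) = 0x3C; 0xAB ⊕ 0x3C = 0x97.
C1: T = 0x2B, S = E(K, T) = 0x3B; 0x11 ⊕ 0x3B = 0x2A.
C2: T = 0x2C, S = E(K, T) = 0x42; 0xE3 ⊕ 0x42 = 0xA1.
C3: T = 0x2D, S = E(K, T) = 0x41; 0xEB ⊕ 0x41 = 0xAA.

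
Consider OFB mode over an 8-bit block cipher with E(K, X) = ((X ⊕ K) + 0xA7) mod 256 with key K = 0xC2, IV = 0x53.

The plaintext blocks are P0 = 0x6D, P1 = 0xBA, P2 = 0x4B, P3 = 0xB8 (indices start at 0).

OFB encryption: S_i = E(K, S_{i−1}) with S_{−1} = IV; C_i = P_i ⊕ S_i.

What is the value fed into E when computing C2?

C0: S = E(K, 0x53) = 0x38; 0x6D ⊕ 0x38 = 0x55.
C1: S = E(K, 0x38) = 0xA1; 0xBA ⊕ 0xA1 = 0x1B.
C2: S = E(K, 0xA1) = 0x0A; 0x4B ⊕ 0x0A = 0x41.
So the input to E for block 2 is 0xA1.

0xA1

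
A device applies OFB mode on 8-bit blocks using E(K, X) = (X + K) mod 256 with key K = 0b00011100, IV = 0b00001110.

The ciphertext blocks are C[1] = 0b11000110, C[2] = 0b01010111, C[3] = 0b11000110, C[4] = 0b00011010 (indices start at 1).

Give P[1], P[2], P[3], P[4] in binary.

P[1] = 0b11101100, P[2] = 0b00010001, P[3] = 0b10100100, P[4] = 0b01100100

OFB decryption: S_i = E(K, S_{i−1}) with S_{0} = IV; P_i = C_i ⊕ S_i.
P[1]: S = E(K, 0b00001110) = 0b00101010; 0b11000110 ⊕ 0b00101010 = 0b11101100.
P[2]: S = E(K, 0b00101010) = 0b01000110; 0b01010111 ⊕ 0b01000110 = 0b00010001.
P[3]: S = E(K, 0b01000110) = 0b01100010; 0b11000110 ⊕ 0b01100010 = 0b10100100.
P[4]: S = E(K, 0b01100010) = 0b01111110; 0b00011010 ⊕ 0b01111110 = 0b01100100.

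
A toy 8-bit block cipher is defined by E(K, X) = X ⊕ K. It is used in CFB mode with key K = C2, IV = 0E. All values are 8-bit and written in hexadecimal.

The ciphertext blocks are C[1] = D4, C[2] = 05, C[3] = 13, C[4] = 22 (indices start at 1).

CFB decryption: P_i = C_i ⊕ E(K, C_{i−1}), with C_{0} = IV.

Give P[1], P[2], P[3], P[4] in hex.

P[1] = 18, P[2] = 13, P[3] = D4, P[4] = F3

P[1]: E(K, 0E) = CC; D4 ⊕ CC = 18.
P[2]: E(K, D4) = 16; 05 ⊕ 16 = 13.
P[3]: E(K, 05) = C7; 13 ⊕ C7 = D4.
P[4]: E(K, 13) = D1; 22 ⊕ D1 = F3.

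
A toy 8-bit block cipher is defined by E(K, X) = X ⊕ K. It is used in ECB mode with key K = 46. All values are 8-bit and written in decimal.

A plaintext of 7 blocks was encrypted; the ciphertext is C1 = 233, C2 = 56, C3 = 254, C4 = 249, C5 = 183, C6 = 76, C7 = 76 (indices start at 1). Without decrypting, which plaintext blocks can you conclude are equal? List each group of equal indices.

P6 = P7

ECB encrypts each block independently with the same key, so equal ciphertext blocks imply equal plaintext blocks.
C6 = C7 = 76, so P6 = P7.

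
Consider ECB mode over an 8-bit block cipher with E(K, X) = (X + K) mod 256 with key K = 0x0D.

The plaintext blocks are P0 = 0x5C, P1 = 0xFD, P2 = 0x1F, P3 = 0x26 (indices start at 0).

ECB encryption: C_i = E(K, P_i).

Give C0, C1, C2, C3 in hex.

C0: E(K, 0x5C) = 0x69.
C1: E(K, 0xFD) = 0x0A.
C2: E(K, 0x1F) = 0x2C.
C3: E(K, 0x26) = 0x33.

C0 = 0x69, C1 = 0x0A, C2 = 0x2C, C3 = 0x33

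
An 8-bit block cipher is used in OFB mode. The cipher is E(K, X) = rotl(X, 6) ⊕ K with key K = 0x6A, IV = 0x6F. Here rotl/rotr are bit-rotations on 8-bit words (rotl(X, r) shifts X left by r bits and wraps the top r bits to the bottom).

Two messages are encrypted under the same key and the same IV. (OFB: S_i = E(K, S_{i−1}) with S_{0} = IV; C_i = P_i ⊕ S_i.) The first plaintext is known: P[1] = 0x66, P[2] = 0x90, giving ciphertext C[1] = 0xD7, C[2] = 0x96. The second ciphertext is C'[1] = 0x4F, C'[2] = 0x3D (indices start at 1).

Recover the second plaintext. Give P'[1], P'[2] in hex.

In OFB with a reused IV, both messages share the same keystream S_i, so C_i ⊕ C'_i = P_i ⊕ P'_i and thus P'_i = P_i ⊕ C_i ⊕ C'_i.
P'[1]: 0x66 ⊕ 0xD7 ⊕ 0x4F = 0xFE.
P'[2]: 0x90 ⊕ 0x96 ⊕ 0x3D = 0x3B.

P'[1] = 0xFE, P'[2] = 0x3B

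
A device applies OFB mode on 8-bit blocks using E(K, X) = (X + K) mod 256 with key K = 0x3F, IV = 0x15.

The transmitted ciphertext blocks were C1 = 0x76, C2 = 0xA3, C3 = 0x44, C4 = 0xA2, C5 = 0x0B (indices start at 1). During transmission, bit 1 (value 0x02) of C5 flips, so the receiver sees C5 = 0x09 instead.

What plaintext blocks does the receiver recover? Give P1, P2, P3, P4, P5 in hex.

OFB decryption: S_i = E(K, S_{i−1}) with S_{0} = IV; P_i = C_i ⊕ S_i.
Only C5 changed, to 0x09. In OFB, a change in C_i flips the same bit in P_i only; the keystream is unaffected. Decrypting the received ciphertext:
P1: S = E(K, 0x15) = 0x54; 0x76 ⊕ 0x54 = 0x22.
P2: S = E(K, 0x54) = 0x93; 0xA3 ⊕ 0x93 = 0x30.
P3: S = E(K, 0x93) = 0xD2; 0x44 ⊕ 0xD2 = 0x96.
P4: S = E(K, 0xD2) = 0x11; 0xA2 ⊕ 0x11 = 0xB3.
P5: S = E(K, 0x11) = 0x50; 0x09 ⊕ 0x50 = 0x59.
Blocks that differ from the original plaintext: P5.

P1 = 0x22, P2 = 0x30, P3 = 0x96, P4 = 0xB3, P5 = 0x59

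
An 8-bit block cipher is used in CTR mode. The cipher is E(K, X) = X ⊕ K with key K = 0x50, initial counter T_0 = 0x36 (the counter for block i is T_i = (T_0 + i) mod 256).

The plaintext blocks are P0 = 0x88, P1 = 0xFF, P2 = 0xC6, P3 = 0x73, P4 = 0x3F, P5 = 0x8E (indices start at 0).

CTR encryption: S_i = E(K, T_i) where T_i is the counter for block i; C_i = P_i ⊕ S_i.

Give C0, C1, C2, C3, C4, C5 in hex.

C0: T = 0x36, S = E(K, T) = 0x66; 0x88 ⊕ 0x66 = 0xEE.
C1: T = 0x37, S = E(K, T) = 0x67; 0xFF ⊕ 0x67 = 0x98.
C2: T = 0x38, S = E(K, T) = 0x68; 0xC6 ⊕ 0x68 = 0xAE.
C3: T = 0x39, S = E(K, T) = 0x69; 0x73 ⊕ 0x69 = 0x1A.
C4: T = 0x3A, S = E(K, T) = 0x6A; 0x3F ⊕ 0x6A = 0x55.
C5: T = 0x3B, S = E(K, T) = 0x6B; 0x8E ⊕ 0x6B = 0xE5.

C0 = 0xEE, C1 = 0x98, C2 = 0xAE, C3 = 0x1A, C4 = 0x55, C5 = 0xE5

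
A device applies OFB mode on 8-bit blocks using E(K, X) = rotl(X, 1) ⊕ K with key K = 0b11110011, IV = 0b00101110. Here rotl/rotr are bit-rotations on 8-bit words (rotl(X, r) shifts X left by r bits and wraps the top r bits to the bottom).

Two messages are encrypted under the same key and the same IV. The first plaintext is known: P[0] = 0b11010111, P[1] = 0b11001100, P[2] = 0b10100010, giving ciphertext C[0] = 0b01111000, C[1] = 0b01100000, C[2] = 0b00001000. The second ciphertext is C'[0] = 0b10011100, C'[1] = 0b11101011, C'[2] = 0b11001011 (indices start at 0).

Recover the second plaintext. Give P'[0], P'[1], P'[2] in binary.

In OFB with a reused IV, both messages share the same keystream S_i, so C_i ⊕ C'_i = P_i ⊕ P'_i and thus P'_i = P_i ⊕ C_i ⊕ C'_i.
P'[0]: 0b11010111 ⊕ 0b01111000 ⊕ 0b10011100 = 0b00110011.
P'[1]: 0b11001100 ⊕ 0b01100000 ⊕ 0b11101011 = 0b01000111.
P'[2]: 0b10100010 ⊕ 0b00001000 ⊕ 0b11001011 = 0b01100001.

P'[0] = 0b00110011, P'[1] = 0b01000111, P'[2] = 0b01100001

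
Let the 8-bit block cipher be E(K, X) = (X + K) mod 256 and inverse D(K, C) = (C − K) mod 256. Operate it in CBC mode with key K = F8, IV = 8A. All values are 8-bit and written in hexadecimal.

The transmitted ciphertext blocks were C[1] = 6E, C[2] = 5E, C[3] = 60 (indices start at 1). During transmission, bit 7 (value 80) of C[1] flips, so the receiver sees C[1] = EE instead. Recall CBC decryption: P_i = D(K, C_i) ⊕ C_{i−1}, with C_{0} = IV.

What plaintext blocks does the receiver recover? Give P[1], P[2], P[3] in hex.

Only C[1] changed, to EE. In CBC, a change in C_i garbles P_i and flips the same bit in P_{i+1}. Decrypting the received ciphertext:
P[1]: D(K, EE) = F6; F6 ⊕ 8A = 7C.
P[2]: D(K, 5E) = 66; 66 ⊕ EE = 88.
P[3]: D(K, 60) = 68; 68 ⊕ 5E = 36.
Blocks that differ from the original plaintext: P[1], P[2].

P[1] = 7C, P[2] = 88, P[3] = 36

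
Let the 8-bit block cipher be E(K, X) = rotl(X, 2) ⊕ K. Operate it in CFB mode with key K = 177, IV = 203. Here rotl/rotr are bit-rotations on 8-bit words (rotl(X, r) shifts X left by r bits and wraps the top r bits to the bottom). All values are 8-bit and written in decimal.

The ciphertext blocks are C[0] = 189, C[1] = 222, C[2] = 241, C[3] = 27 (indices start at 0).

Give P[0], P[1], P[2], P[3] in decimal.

P[0] = 35, P[1] = 153, P[2] = 59, P[3] = 109

CFB decryption: P_i = C_i ⊕ E(K, C_{i−1}), with C_{−1} = IV.
P[0]: E(K, 203) = 158; 189 ⊕ 158 = 35.
P[1]: E(K, 189) = 71; 222 ⊕ 71 = 153.
P[2]: E(K, 222) = 202; 241 ⊕ 202 = 59.
P[3]: E(K, 241) = 118; 27 ⊕ 118 = 109.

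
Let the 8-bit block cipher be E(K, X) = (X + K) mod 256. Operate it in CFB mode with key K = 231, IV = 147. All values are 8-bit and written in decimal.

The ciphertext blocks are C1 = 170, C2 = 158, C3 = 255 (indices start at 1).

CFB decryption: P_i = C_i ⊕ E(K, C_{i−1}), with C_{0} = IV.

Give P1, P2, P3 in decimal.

P1 = 208, P2 = 15, P3 = 122

P1: E(K, 147) = 122; 170 ⊕ 122 = 208.
P2: E(K, 170) = 145; 158 ⊕ 145 = 15.
P3: E(K, 158) = 133; 255 ⊕ 133 = 122.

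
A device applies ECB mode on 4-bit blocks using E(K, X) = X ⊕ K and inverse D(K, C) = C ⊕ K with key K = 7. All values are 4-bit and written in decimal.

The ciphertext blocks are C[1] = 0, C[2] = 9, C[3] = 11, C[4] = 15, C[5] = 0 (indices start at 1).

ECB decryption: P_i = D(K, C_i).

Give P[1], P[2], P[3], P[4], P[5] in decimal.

P[1] = 7, P[2] = 14, P[3] = 12, P[4] = 8, P[5] = 7

P[1]: D(K, 0) = 7.
P[2]: D(K, 9) = 14.
P[3]: D(K, 11) = 12.
P[4]: D(K, 15) = 8.
P[5]: D(K, 0) = 7.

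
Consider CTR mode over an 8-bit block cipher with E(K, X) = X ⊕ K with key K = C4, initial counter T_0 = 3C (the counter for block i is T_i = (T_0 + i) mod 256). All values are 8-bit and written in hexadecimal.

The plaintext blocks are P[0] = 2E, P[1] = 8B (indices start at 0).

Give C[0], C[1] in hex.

C[0] = D6, C[1] = 72

CTR encryption: S_i = E(K, T_i) where T_i is the counter for block i; C_i = P_i ⊕ S_i.
C[0]: T = 3C, S = E(K, T) = F8; 2E ⊕ F8 = D6.
C[1]: T = 3D, S = E(K, T) = F9; 8B ⊕ F9 = 72.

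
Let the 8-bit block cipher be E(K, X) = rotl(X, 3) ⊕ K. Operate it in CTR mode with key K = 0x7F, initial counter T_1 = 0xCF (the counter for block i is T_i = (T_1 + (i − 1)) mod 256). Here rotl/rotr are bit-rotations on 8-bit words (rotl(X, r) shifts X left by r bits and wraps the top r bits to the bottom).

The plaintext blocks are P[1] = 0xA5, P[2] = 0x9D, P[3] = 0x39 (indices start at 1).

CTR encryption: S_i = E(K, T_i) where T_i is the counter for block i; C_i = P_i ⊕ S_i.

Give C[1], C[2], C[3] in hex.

C[1] = 0xA4, C[2] = 0x64, C[3] = 0xC8

C[1]: T = 0xCF, S = E(K, T) = 0x01; 0xA5 ⊕ 0x01 = 0xA4.
C[2]: T = 0xD0, S = E(K, T) = 0xF9; 0x9D ⊕ 0xF9 = 0x64.
C[3]: T = 0xD1, S = E(K, T) = 0xF1; 0x39 ⊕ 0xF1 = 0xC8.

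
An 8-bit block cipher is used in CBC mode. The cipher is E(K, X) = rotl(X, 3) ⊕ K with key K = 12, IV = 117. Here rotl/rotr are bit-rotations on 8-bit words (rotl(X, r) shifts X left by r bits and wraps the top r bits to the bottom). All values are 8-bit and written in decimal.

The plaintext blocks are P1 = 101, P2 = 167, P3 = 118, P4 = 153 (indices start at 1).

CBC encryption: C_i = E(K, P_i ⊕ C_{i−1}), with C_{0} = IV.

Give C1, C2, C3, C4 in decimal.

C1: P1 ⊕ 117 = 16; E(K, 16) = 140.
C2: P2 ⊕ 140 = 43; E(K, 43) = 85.
C3: P3 ⊕ 85 = 35; E(K, 35) = 21.
C4: P4 ⊕ 21 = 140; E(K, 140) = 104.

C1 = 140, C2 = 85, C3 = 21, C4 = 104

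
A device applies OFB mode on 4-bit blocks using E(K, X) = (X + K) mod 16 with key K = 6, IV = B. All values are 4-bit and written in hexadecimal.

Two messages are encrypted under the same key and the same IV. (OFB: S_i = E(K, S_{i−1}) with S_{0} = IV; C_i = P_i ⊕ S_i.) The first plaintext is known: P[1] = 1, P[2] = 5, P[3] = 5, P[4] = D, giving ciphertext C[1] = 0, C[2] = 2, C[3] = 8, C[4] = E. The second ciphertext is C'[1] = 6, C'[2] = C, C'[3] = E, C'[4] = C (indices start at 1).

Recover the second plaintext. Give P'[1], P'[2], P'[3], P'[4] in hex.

P'[1] = 7, P'[2] = B, P'[3] = 3, P'[4] = F

In OFB with a reused IV, both messages share the same keystream S_i, so C_i ⊕ C'_i = P_i ⊕ P'_i and thus P'_i = P_i ⊕ C_i ⊕ C'_i.
P'[1]: 1 ⊕ 0 ⊕ 6 = 7.
P'[2]: 5 ⊕ 2 ⊕ C = B.
P'[3]: 5 ⊕ 8 ⊕ E = 3.
P'[4]: D ⊕ E ⊕ C = F.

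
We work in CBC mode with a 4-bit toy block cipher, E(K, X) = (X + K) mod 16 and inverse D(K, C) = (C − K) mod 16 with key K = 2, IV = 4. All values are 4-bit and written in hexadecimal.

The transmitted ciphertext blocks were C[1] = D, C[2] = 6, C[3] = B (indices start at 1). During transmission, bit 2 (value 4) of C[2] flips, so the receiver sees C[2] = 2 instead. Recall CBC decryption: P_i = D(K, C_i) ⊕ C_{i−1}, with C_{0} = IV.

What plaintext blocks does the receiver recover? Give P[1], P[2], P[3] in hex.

Only C[2] changed, to 2. In CBC, a change in C_i garbles P_i and flips the same bit in P_{i+1}. Decrypting the received ciphertext:
P[1]: D(K, D) = B; B ⊕ 4 = F.
P[2]: D(K, 2) = 0; 0 ⊕ D = D.
P[3]: D(K, B) = 9; 9 ⊕ 2 = B.
Blocks that differ from the original plaintext: P[2], P[3].

P[1] = F, P[2] = D, P[3] = B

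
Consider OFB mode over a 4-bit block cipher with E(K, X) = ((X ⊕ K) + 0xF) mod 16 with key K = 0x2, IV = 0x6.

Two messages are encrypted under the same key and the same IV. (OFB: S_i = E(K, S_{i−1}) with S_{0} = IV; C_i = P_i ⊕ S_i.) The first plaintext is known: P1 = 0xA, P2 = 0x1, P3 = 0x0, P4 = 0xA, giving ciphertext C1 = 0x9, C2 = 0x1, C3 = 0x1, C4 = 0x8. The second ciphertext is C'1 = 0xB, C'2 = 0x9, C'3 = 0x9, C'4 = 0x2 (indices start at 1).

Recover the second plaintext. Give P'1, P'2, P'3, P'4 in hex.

In OFB with a reused IV, both messages share the same keystream S_i, so C_i ⊕ C'_i = P_i ⊕ P'_i and thus P'_i = P_i ⊕ C_i ⊕ C'_i.
P'1: 0xA ⊕ 0x9 ⊕ 0xB = 0x8.
P'2: 0x1 ⊕ 0x1 ⊕ 0x9 = 0x9.
P'3: 0x0 ⊕ 0x1 ⊕ 0x9 = 0x8.
P'4: 0xA ⊕ 0x8 ⊕ 0x2 = 0x0.

P'1 = 0x8, P'2 = 0x9, P'3 = 0x8, P'4 = 0x0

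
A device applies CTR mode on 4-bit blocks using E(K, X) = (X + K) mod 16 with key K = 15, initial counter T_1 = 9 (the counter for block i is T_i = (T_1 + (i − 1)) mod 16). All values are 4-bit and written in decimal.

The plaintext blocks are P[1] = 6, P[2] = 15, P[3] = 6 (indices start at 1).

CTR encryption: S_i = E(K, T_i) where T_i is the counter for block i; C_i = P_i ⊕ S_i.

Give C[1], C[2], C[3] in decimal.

C[1]: T = 9, S = E(K, T) = 8; 6 ⊕ 8 = 14.
C[2]: T = 10, S = E(K, T) = 9; 15 ⊕ 9 = 6.
C[3]: T = 11, S = E(K, T) = 10; 6 ⊕ 10 = 12.

C[1] = 14, C[2] = 6, C[3] = 12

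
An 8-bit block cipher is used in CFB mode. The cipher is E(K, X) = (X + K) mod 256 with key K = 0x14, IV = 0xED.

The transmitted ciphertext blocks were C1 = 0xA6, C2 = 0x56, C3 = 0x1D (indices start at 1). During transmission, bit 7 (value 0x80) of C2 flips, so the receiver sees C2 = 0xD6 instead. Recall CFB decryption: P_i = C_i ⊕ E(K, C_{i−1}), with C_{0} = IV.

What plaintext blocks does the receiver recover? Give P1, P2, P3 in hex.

P1 = 0xA7, P2 = 0x6C, P3 = 0xF7

Only C2 changed, to 0xD6. In CFB, a change in C_i flips the same bit in P_i and garbles P_{i+1}. Decrypting the received ciphertext:
P1: E(K, 0xED) = 0x01; 0xA6 ⊕ 0x01 = 0xA7.
P2: E(K, 0xA6) = 0xBA; 0xD6 ⊕ 0xBA = 0x6C.
P3: E(K, 0xD6) = 0xEA; 0x1D ⊕ 0xEA = 0xF7.
Blocks that differ from the original plaintext: P2, P3.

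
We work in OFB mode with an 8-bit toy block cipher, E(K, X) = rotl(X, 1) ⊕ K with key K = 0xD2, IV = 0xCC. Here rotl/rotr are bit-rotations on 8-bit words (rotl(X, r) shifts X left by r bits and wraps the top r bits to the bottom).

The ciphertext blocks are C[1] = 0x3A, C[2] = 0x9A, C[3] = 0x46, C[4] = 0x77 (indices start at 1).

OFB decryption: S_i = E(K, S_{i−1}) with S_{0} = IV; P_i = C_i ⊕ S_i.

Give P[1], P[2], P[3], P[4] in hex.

P[1]: S = E(K, 0xCC) = 0x4B; 0x3A ⊕ 0x4B = 0x71.
P[2]: S = E(K, 0x4B) = 0x44; 0x9A ⊕ 0x44 = 0xDE.
P[3]: S = E(K, 0x44) = 0x5A; 0x46 ⊕ 0x5A = 0x1C.
P[4]: S = E(K, 0x5A) = 0x66; 0x77 ⊕ 0x66 = 0x11.

P[1] = 0x71, P[2] = 0xDE, P[3] = 0x1C, P[4] = 0x11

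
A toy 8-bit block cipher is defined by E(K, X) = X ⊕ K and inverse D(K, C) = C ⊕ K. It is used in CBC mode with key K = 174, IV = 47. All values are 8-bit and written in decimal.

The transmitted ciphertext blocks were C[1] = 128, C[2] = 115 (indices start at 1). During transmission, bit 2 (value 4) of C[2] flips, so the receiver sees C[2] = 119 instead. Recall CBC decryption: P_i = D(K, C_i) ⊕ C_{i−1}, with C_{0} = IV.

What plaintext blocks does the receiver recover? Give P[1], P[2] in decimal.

P[1] = 1, P[2] = 89

Only C[2] changed, to 119. In CBC, a change in C_i garbles P_i and flips the same bit in P_{i+1}. Decrypting the received ciphertext:
P[1]: D(K, 128) = 46; 46 ⊕ 47 = 1.
P[2]: D(K, 119) = 217; 217 ⊕ 128 = 89.
Blocks that differ from the original plaintext: P[2].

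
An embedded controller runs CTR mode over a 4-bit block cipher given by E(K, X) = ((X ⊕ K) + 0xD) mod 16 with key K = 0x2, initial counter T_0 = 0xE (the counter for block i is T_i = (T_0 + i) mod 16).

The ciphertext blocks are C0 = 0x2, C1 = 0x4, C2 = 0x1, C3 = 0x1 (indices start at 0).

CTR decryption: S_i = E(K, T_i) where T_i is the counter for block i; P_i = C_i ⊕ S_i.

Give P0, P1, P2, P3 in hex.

P0: T = 0xE, S = E(K, T) = 0x9; 0x2 ⊕ 0x9 = 0xB.
P1: T = 0xF, S = E(K, T) = 0xA; 0x4 ⊕ 0xA = 0xE.
P2: T = 0x0, S = E(K, T) = 0xF; 0x1 ⊕ 0xF = 0xE.
P3: T = 0x1, S = E(K, T) = 0x0; 0x1 ⊕ 0x0 = 0x1.

P0 = 0xB, P1 = 0xE, P2 = 0xE, P3 = 0x1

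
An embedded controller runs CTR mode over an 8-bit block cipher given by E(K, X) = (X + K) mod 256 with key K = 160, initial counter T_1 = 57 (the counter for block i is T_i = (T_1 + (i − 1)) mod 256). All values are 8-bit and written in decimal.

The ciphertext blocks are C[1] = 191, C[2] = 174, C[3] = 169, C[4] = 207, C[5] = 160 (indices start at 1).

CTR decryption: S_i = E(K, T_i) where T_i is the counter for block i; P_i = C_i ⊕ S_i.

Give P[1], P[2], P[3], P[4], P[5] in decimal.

P[1] = 102, P[2] = 116, P[3] = 114, P[4] = 19, P[5] = 125

P[1]: T = 57, S = E(K, T) = 217; 191 ⊕ 217 = 102.
P[2]: T = 58, S = E(K, T) = 218; 174 ⊕ 218 = 116.
P[3]: T = 59, S = E(K, T) = 219; 169 ⊕ 219 = 114.
P[4]: T = 60, S = E(K, T) = 220; 207 ⊕ 220 = 19.
P[5]: T = 61, S = E(K, T) = 221; 160 ⊕ 221 = 125.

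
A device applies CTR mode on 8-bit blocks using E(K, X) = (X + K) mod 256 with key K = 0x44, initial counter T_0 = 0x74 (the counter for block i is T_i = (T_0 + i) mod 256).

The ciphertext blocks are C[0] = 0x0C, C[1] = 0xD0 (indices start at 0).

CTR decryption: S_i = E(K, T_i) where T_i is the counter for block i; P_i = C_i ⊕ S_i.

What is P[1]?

P[1] = 0x69

P[1]: T = 0x75, S = E(K, T) = 0xB9; 0xD0 ⊕ 0xB9 = 0x69.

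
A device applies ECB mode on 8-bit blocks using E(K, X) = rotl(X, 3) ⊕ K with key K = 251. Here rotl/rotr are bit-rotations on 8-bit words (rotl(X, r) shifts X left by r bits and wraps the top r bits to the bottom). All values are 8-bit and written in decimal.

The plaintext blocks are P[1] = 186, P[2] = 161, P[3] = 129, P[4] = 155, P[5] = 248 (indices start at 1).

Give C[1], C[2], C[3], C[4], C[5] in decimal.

ECB encryption: C_i = E(K, P_i).
C[1]: E(K, 186) = 46.
C[2]: E(K, 161) = 246.
C[3]: E(K, 129) = 247.
C[4]: E(K, 155) = 39.
C[5]: E(K, 248) = 60.

C[1] = 46, C[2] = 246, C[3] = 247, C[4] = 39, C[5] = 60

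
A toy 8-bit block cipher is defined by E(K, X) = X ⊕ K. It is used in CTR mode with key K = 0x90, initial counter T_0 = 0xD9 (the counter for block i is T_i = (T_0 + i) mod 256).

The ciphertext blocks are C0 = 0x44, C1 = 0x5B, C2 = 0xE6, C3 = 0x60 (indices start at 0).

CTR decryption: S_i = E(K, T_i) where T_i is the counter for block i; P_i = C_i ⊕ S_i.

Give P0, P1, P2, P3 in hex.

P0 = 0x0D, P1 = 0x11, P2 = 0xAD, P3 = 0x2C

P0: T = 0xD9, S = E(K, T) = 0x49; 0x44 ⊕ 0x49 = 0x0D.
P1: T = 0xDA, S = E(K, T) = 0x4A; 0x5B ⊕ 0x4A = 0x11.
P2: T = 0xDB, S = E(K, T) = 0x4B; 0xE6 ⊕ 0x4B = 0xAD.
P3: T = 0xDC, S = E(K, T) = 0x4C; 0x60 ⊕ 0x4C = 0x2C.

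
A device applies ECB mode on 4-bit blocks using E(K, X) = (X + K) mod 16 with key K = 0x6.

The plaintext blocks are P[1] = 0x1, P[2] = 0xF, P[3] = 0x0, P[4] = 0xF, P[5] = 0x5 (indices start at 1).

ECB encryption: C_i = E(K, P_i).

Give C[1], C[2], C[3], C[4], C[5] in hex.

C[1] = 0x7, C[2] = 0x5, C[3] = 0x6, C[4] = 0x5, C[5] = 0xB

C[1]: E(K, 0x1) = 0x7.
C[2]: E(K, 0xF) = 0x5.
C[3]: E(K, 0x0) = 0x6.
C[4]: E(K, 0xF) = 0x5.
C[5]: E(K, 0x5) = 0xB.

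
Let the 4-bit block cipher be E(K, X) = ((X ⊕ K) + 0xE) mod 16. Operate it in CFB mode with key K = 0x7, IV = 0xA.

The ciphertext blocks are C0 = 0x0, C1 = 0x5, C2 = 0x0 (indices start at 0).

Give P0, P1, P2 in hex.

P0 = 0xB, P1 = 0x0, P2 = 0x0

CFB decryption: P_i = C_i ⊕ E(K, C_{i−1}), with C_{−1} = IV.
P0: E(K, 0xA) = 0xB; 0x0 ⊕ 0xB = 0xB.
P1: E(K, 0x0) = 0x5; 0x5 ⊕ 0x5 = 0x0.
P2: E(K, 0x5) = 0x0; 0x0 ⊕ 0x0 = 0x0.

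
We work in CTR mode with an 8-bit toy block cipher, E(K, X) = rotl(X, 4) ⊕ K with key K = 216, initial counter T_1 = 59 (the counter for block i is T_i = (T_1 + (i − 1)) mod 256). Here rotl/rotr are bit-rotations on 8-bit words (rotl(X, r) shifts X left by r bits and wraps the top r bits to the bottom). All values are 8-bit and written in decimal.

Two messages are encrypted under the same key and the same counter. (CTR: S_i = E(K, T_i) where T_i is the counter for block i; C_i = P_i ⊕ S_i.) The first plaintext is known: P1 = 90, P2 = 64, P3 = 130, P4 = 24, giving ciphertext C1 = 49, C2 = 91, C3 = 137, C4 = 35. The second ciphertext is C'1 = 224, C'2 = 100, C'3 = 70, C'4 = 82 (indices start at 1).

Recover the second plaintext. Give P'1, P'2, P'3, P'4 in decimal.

P'1 = 139, P'2 = 127, P'3 = 77, P'4 = 105

In CTR with a reused counter, both messages share the same keystream S_i, so C_i ⊕ C'_i = P_i ⊕ P'_i and thus P'_i = P_i ⊕ C_i ⊕ C'_i.
P'1: 90 ⊕ 49 ⊕ 224 = 139.
P'2: 64 ⊕ 91 ⊕ 100 = 127.
P'3: 130 ⊕ 137 ⊕ 70 = 77.
P'4: 24 ⊕ 35 ⊕ 82 = 105.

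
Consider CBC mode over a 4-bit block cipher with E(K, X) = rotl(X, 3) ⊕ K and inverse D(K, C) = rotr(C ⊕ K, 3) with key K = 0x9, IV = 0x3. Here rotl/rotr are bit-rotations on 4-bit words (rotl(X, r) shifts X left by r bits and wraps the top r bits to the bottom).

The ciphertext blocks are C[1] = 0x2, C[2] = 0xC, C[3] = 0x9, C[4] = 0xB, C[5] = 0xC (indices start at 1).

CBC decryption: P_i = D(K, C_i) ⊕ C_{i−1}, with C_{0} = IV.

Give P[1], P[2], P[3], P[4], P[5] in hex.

P[1]: D(K, 0x2) = 0x7; 0x7 ⊕ 0x3 = 0x4.
P[2]: D(K, 0xC) = 0xA; 0xA ⊕ 0x2 = 0x8.
P[3]: D(K, 0x9) = 0x0; 0x0 ⊕ 0xC = 0xC.
P[4]: D(K, 0xB) = 0x4; 0x4 ⊕ 0x9 = 0xD.
P[5]: D(K, 0xC) = 0xA; 0xA ⊕ 0xB = 0x1.

P[1] = 0x4, P[2] = 0x8, P[3] = 0xC, P[4] = 0xD, P[5] = 0x1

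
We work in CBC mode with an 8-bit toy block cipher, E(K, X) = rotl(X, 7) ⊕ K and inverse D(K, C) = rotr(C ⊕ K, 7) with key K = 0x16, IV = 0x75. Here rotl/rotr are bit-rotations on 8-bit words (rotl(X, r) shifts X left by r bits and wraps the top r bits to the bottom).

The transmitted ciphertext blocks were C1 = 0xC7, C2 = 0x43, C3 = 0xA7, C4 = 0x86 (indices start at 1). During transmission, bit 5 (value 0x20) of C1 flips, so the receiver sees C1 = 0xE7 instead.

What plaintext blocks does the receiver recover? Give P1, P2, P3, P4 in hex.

CBC decryption: P_i = D(K, C_i) ⊕ C_{i−1}, with C_{0} = IV.
Only C1 changed, to 0xE7. In CBC, a change in C_i garbles P_i and flips the same bit in P_{i+1}. Decrypting the received ciphertext:
P1: D(K, 0xE7) = 0xE3; 0xE3 ⊕ 0x75 = 0x96.
P2: D(K, 0x43) = 0xAA; 0xAA ⊕ 0xE7 = 0x4D.
P3: D(K, 0xA7) = 0x63; 0x63 ⊕ 0x43 = 0x20.
P4: D(K, 0x86) = 0x21; 0x21 ⊕ 0xA7 = 0x86.
Blocks that differ from the original plaintext: P1, P2.

P1 = 0x96, P2 = 0x4D, P3 = 0x20, P4 = 0x86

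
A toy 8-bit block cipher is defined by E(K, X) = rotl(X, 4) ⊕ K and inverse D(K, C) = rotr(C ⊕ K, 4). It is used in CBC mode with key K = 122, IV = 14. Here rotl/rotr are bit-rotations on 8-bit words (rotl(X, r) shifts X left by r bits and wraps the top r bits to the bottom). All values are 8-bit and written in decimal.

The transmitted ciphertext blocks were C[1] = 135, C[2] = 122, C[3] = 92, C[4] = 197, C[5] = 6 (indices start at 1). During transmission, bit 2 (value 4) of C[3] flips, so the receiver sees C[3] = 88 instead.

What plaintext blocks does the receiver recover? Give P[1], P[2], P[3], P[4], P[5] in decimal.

P[1] = 209, P[2] = 135, P[3] = 88, P[4] = 163, P[5] = 2

CBC decryption: P_i = D(K, C_i) ⊕ C_{i−1}, with C_{0} = IV.
Only C[3] changed, to 88. In CBC, a change in C_i garbles P_i and flips the same bit in P_{i+1}. Decrypting the received ciphertext:
P[1]: D(K, 135) = 223; 223 ⊕ 14 = 209.
P[2]: D(K, 122) = 0; 0 ⊕ 135 = 135.
P[3]: D(K, 88) = 34; 34 ⊕ 122 = 88.
P[4]: D(K, 197) = 251; 251 ⊕ 88 = 163.
P[5]: D(K, 6) = 199; 199 ⊕ 197 = 2.
Blocks that differ from the original plaintext: P[3], P[4].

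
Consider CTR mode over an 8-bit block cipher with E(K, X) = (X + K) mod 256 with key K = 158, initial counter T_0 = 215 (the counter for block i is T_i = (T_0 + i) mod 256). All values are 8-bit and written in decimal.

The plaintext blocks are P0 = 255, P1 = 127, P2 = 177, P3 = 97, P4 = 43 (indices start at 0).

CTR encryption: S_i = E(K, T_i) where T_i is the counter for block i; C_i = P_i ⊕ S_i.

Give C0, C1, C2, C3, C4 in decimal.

C0 = 138, C1 = 9, C2 = 198, C3 = 25, C4 = 82

C0: T = 215, S = E(K, T) = 117; 255 ⊕ 117 = 138.
C1: T = 216, S = E(K, T) = 118; 127 ⊕ 118 = 9.
C2: T = 217, S = E(K, T) = 119; 177 ⊕ 119 = 198.
C3: T = 218, S = E(K, T) = 120; 97 ⊕ 120 = 25.
C4: T = 219, S = E(K, T) = 121; 43 ⊕ 121 = 82.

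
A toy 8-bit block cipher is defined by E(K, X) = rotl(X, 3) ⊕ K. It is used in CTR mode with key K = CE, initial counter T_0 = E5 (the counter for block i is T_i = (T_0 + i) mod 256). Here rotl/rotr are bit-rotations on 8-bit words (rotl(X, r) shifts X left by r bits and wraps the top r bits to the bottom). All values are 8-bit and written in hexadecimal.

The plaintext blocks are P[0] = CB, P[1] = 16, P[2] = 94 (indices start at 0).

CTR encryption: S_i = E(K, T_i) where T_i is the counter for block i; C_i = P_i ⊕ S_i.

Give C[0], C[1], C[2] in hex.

C[0]: T = E5, S = E(K, T) = E1; CB ⊕ E1 = 2A.
C[1]: T = E6, S = E(K, T) = F9; 16 ⊕ F9 = EF.
C[2]: T = E7, S = E(K, T) = F1; 94 ⊕ F1 = 65.

C[0] = 2A, C[1] = EF, C[2] = 65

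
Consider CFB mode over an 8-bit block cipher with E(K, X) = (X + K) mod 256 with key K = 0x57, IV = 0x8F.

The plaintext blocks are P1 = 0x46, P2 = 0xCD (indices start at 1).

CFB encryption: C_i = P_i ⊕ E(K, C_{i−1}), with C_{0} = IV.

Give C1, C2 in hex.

C1: E(K, 0x8F) = 0xE6; 0x46 ⊕ 0xE6 = 0xA0.
C2: E(K, 0xA0) = 0xF7; 0xCD ⊕ 0xF7 = 0x3A.

C1 = 0xA0, C2 = 0x3A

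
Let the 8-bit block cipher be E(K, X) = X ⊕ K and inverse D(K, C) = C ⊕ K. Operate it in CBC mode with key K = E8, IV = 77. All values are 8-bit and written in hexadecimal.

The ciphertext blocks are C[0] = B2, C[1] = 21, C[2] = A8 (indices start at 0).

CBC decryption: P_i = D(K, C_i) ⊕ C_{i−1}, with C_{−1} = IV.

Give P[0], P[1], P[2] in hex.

P[0] = 2D, P[1] = 7B, P[2] = 61

P[0]: D(K, B2) = 5A; 5A ⊕ 77 = 2D.
P[1]: D(K, 21) = C9; C9 ⊕ B2 = 7B.
P[2]: D(K, A8) = 40; 40 ⊕ 21 = 61.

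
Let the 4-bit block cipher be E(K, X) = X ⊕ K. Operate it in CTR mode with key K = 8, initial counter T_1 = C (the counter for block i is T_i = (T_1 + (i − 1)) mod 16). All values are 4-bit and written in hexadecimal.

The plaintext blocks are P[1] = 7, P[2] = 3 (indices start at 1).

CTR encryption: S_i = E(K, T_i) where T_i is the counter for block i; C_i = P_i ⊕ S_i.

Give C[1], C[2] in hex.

C[1]: T = C, S = E(K, T) = 4; 7 ⊕ 4 = 3.
C[2]: T = D, S = E(K, T) = 5; 3 ⊕ 5 = 6.

C[1] = 3, C[2] = 6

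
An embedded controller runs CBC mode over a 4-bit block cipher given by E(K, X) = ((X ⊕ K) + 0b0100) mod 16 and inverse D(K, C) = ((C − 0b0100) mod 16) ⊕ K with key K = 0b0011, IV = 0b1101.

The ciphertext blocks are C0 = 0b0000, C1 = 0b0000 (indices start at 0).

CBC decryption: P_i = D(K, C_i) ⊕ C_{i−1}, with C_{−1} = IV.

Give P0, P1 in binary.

P0: D(K, 0b0000) = 0b1111; 0b1111 ⊕ 0b1101 = 0b0010.
P1: D(K, 0b0000) = 0b1111; 0b1111 ⊕ 0b0000 = 0b1111.

P0 = 0b0010, P1 = 0b1111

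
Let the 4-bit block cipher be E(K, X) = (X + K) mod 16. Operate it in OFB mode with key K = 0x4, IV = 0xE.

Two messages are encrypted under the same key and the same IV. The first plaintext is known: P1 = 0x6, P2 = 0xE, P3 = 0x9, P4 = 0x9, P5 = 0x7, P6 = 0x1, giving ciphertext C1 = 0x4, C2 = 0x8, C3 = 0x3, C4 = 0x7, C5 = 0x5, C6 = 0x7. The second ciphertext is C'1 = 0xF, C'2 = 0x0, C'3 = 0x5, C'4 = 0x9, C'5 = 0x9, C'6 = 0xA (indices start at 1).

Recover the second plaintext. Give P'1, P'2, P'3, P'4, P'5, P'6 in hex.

In OFB with a reused IV, both messages share the same keystream S_i, so C_i ⊕ C'_i = P_i ⊕ P'_i and thus P'_i = P_i ⊕ C_i ⊕ C'_i.
P'1: 0x6 ⊕ 0x4 ⊕ 0xF = 0xD.
P'2: 0xE ⊕ 0x8 ⊕ 0x0 = 0x6.
P'3: 0x9 ⊕ 0x3 ⊕ 0x5 = 0xF.
P'4: 0x9 ⊕ 0x7 ⊕ 0x9 = 0x7.
P'5: 0x7 ⊕ 0x5 ⊕ 0x9 = 0xB.
P'6: 0x1 ⊕ 0x7 ⊕ 0xA = 0xC.

P'1 = 0xD, P'2 = 0x6, P'3 = 0xF, P'4 = 0x7, P'5 = 0xB, P'6 = 0xC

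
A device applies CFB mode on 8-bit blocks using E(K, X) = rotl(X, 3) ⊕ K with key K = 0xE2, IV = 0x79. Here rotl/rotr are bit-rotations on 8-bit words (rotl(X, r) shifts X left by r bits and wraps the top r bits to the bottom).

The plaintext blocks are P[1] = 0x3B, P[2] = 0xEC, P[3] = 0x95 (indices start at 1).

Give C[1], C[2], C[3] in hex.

CFB encryption: C_i = P_i ⊕ E(K, C_{i−1}), with C_{0} = IV.
C[1]: E(K, 0x79) = 0x29; 0x3B ⊕ 0x29 = 0x12.
C[2]: E(K, 0x12) = 0x72; 0xEC ⊕ 0x72 = 0x9E.
C[3]: E(K, 0x9E) = 0x16; 0x95 ⊕ 0x16 = 0x83.

C[1] = 0x12, C[2] = 0x9E, C[3] = 0x83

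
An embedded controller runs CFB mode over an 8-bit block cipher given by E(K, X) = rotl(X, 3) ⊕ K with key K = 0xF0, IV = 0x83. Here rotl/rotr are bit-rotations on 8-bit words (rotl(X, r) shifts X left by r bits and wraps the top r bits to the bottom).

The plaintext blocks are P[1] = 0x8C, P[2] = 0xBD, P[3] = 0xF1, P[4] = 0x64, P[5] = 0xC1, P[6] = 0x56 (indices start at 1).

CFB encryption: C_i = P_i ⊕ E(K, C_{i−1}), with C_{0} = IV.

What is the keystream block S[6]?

C[1]: E(K, 0x83) = 0xEC; 0x8C ⊕ 0xEC = 0x60.
C[2]: E(K, 0x60) = 0xF3; 0xBD ⊕ 0xF3 = 0x4E.
C[3]: E(K, 0x4E) = 0x82; 0xF1 ⊕ 0x82 = 0x73.
C[4]: E(K, 0x73) = 0x6B; 0x64 ⊕ 0x6B = 0x0F.
C[5]: E(K, 0x0F) = 0x88; 0xC1 ⊕ 0x88 = 0x49.
C[6]: E(K, 0x49) = 0xBA; 0x56 ⊕ 0xBA = 0xEC.
So S[6] = 0xBA.

0xBA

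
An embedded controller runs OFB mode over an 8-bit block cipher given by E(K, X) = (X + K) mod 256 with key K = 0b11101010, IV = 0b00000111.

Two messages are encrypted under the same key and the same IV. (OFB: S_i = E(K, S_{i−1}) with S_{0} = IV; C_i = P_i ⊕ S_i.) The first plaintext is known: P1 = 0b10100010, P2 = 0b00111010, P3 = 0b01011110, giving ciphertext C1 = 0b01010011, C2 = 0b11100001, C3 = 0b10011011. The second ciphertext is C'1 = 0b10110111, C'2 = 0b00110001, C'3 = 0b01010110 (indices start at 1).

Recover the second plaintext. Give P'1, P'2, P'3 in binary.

In OFB with a reused IV, both messages share the same keystream S_i, so C_i ⊕ C'_i = P_i ⊕ P'_i and thus P'_i = P_i ⊕ C_i ⊕ C'_i.
P'1: 0b10100010 ⊕ 0b01010011 ⊕ 0b10110111 = 0b01000110.
P'2: 0b00111010 ⊕ 0b11100001 ⊕ 0b00110001 = 0b11101010.
P'3: 0b01011110 ⊕ 0b10011011 ⊕ 0b01010110 = 0b10010011.

P'1 = 0b01000110, P'2 = 0b11101010, P'3 = 0b10010011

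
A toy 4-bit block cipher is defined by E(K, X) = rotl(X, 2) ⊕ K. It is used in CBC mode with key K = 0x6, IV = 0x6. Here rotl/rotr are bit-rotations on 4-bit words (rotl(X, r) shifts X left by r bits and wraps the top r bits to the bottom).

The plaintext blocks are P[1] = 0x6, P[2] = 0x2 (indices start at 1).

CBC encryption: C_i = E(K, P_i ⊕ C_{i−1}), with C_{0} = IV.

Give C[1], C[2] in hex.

C[1] = 0x6, C[2] = 0x7

C[1]: P[1] ⊕ 0x6 = 0x0; E(K, 0x0) = 0x6.
C[2]: P[2] ⊕ 0x6 = 0x4; E(K, 0x4) = 0x7.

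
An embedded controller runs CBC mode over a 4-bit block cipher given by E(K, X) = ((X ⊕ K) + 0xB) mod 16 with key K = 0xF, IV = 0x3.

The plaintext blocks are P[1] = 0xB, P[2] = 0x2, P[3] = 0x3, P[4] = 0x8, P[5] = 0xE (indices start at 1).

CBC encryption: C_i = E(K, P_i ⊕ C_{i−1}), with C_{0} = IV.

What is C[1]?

C[1]: P[1] ⊕ 0x3 = 0x8; E(K, 0x8) = 0x2.

C[1] = 0x2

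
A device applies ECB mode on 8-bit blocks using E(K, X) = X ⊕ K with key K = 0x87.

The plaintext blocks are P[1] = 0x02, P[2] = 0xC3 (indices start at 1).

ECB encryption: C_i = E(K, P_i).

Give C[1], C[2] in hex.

C[1]: E(K, 0x02) = 0x85.
C[2]: E(K, 0xC3) = 0x44.

C[1] = 0x85, C[2] = 0x44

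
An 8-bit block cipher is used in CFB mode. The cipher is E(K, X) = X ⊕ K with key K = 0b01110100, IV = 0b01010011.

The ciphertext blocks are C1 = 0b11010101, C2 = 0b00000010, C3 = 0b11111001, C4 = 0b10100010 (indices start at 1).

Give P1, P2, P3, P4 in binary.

CFB decryption: P_i = C_i ⊕ E(K, C_{i−1}), with C_{0} = IV.
P1: E(K, 0b01010011) = 0b00100111; 0b11010101 ⊕ 0b00100111 = 0b11110010.
P2: E(K, 0b11010101) = 0b10100001; 0b00000010 ⊕ 0b10100001 = 0b10100011.
P3: E(K, 0b00000010) = 0b01110110; 0b11111001 ⊕ 0b01110110 = 0b10001111.
P4: E(K, 0b11111001) = 0b10001101; 0b10100010 ⊕ 0b10001101 = 0b00101111.

P1 = 0b11110010, P2 = 0b10100011, P3 = 0b10001111, P4 = 0b00101111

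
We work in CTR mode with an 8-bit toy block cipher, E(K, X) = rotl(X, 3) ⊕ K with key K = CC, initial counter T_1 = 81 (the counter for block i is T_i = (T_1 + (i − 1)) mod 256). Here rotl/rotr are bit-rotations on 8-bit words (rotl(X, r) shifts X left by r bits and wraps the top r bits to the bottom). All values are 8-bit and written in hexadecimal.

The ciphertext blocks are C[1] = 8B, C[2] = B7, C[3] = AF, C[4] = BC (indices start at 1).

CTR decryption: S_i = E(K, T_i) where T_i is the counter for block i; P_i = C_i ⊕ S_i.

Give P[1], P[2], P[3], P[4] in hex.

P[1] = 4B, P[2] = 6F, P[3] = 7F, P[4] = 54

P[1]: T = 81, S = E(K, T) = C0; 8B ⊕ C0 = 4B.
P[2]: T = 82, S = E(K, T) = D8; B7 ⊕ D8 = 6F.
P[3]: T = 83, S = E(K, T) = D0; AF ⊕ D0 = 7F.
P[4]: T = 84, S = E(K, T) = E8; BC ⊕ E8 = 54.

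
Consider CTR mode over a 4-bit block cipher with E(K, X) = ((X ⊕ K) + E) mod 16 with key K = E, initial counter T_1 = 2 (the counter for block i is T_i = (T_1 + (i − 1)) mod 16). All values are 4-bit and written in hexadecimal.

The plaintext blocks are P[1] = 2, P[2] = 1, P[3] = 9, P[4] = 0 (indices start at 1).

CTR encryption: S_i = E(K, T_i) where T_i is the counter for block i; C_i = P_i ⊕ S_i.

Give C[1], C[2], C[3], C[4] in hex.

C[1]: T = 2, S = E(K, T) = A; 2 ⊕ A = 8.
C[2]: T = 3, S = E(K, T) = B; 1 ⊕ B = A.
C[3]: T = 4, S = E(K, T) = 8; 9 ⊕ 8 = 1.
C[4]: T = 5, S = E(K, T) = 9; 0 ⊕ 9 = 9.

C[1] = 8, C[2] = A, C[3] = 1, C[4] = 9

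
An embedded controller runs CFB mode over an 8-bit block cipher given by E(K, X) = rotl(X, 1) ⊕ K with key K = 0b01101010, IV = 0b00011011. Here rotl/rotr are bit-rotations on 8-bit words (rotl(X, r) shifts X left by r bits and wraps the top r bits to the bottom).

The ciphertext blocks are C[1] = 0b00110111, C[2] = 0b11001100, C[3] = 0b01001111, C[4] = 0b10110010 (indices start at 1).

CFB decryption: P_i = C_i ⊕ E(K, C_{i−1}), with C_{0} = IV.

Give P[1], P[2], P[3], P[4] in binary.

P[1]: E(K, 0b00011011) = 0b01011100; 0b00110111 ⊕ 0b01011100 = 0b01101011.
P[2]: E(K, 0b00110111) = 0b00000100; 0b11001100 ⊕ 0b00000100 = 0b11001000.
P[3]: E(K, 0b11001100) = 0b11110011; 0b01001111 ⊕ 0b11110011 = 0b10111100.
P[4]: E(K, 0b01001111) = 0b11110100; 0b10110010 ⊕ 0b11110100 = 0b01000110.

P[1] = 0b01101011, P[2] = 0b11001000, P[3] = 0b10111100, P[4] = 0b01000110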